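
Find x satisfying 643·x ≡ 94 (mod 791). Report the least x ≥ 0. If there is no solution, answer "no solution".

First find gcd(643, 791):
791 = 1·643 + 148
643 = 4·148 + 51
148 = 2·51 + 46
51 = 1·46 + 5
46 = 9·5 + 1
5 = 5·1 + 0
gcd = 1, so a unique solution mod 791 exists.
Back-substitute for the Bézout coefficients:
1 = 46 − 9·5
1 = −9·51 + 10·46
1 = 10·148 − 29·51
1 = −29·643 + 126·148
1 = 126·791 − 155·643
So 643·(-155) ≡ 1 (mod 791), giving 643⁻¹ ≡ 636.
x ≡ 643⁻¹·94 ≡ 636·94 ≡ 459 (mod 791).

459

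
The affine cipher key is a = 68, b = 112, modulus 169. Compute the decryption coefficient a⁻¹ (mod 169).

87

Run Euclid on (169, 68):
169 = 2*68 + 33
68 = 2*33 + 2
33 = 16*2 + 1
2 = 2*1 + 0
The gcd is 1. Working backward:
1 = 33 − 16·2
1 = −16·68 + 33·33
1 = 33·169 − 82·68
Hence 68⁻¹ ≡ -82 ≡ 87 (mod 169).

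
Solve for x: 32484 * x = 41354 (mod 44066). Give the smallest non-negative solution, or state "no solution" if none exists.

9531

First find gcd(32484, 44066):
44066 = 1·32484 + 11582
32484 = 2·11582 + 9320
11582 = 1·9320 + 2262
9320 = 4·2262 + 272
2262 = 8·272 + 86
272 = 3·86 + 14
86 = 6·14 + 2
14 = 7·2 + 0
gcd = 2 and 2 | 41354, so solutions exist. Divide through by 2: 16242x ≡ 20677 (mod 22033).
Now find 16242⁻¹ mod 22033:
22033 = 1·16242 + 5791
16242 = 2·5791 + 4660
5791 = 1·4660 + 1131
4660 = 4·1131 + 136
1131 = 8·136 + 43
136 = 3·43 + 7
43 = 6·7 + 1
7 = 7·1 + 0
Back-substitute:
1 = 43 − 6·7
1 = −6·136 + 19·43
1 = 19·1131 − 158·136
1 = −158·4660 + 651·1131
1 = 651·5791 − 809·4660
1 = −809·16242 + 2269·5791
1 = 2269·22033 − 3078·16242
So 16242·(-3078) ≡ 1 (mod 22033), i.e. 16242⁻¹ ≡ 18955.
Then x ≡ 18955·20677 ≡ 9531 (mod 22033); the smallest non-negative solution is x = 9531.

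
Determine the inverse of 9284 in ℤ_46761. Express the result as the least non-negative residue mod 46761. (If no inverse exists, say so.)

Compute gcd(9284, 46761):
46761 = 5*9284 + 341
9284 = 27*341 + 77
341 = 4*77 + 33
77 = 2*33 + 11
33 = 3*11 + 0
Since gcd = 11 > 1, 9284 is not a unit mod 46761.

no inverse exists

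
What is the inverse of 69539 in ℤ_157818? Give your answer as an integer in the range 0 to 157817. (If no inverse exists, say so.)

50015

Apply the Euclidean algorithm to 157818 and 69539:
157818 = 2*69539 + 18740
69539 = 3*18740 + 13319
18740 = 1*13319 + 5421
13319 = 2*5421 + 2477
5421 = 2*2477 + 467
2477 = 5*467 + 142
467 = 3*142 + 41
142 = 3*41 + 19
41 = 2*19 + 3
19 = 6*3 + 1
3 = 3*1 + 0
Since gcd(69539, 157818) = 1, back-substitute to write 1 as a combination:
1 = 19 − 6·3
1 = −6·41 + 13·19
1 = 13·142 − 45·41
1 = −45·467 + 148·142
1 = 148·2477 − 785·467
1 = −785·5421 + 1718·2477
1 = 1718·13319 − 4221·5421
1 = −4221·18740 + 5939·13319
1 = 5939·69539 − 22038·18740
1 = −22038·157818 + 50015·69539
So 69539·50015 ≡ 1 (mod 157818).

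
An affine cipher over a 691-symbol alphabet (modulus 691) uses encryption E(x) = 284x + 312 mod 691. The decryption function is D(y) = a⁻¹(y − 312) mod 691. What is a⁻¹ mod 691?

382

Run Euclid on (691, 284):
691 = 2×284 + 123
284 = 2×123 + 38
123 = 3×38 + 9
38 = 4×9 + 2
9 = 4×2 + 1
2 = 2×1 + 0
The gcd is 1. Working backward:
1 = 9 − 4·2
1 = −4·38 + 17·9
1 = 17·123 − 55·38
1 = −55·284 + 127·123
1 = 127·691 − 309·284
Thus 284·(-309) ≡ 1 (mod 691); reducing, -309 mod 691 = 382.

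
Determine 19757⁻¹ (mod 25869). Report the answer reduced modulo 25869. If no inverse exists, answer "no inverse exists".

1511

Extended Euclidean algorithm:
25869 = 1·19757 + 6112
19757 = 3·6112 + 1421
6112 = 4·1421 + 428
1421 = 3·428 + 137
428 = 3·137 + 17
137 = 8·17 + 1
17 = 17·1 + 0
The gcd is 1. Working backward:
1 = 137 − 8·17
1 = −8·428 + 25·137
1 = 25·1421 − 83·428
1 = −83·6112 + 357·1421
1 = 357·19757 − 1154·6112
1 = −1154·25869 + 1511·19757
So 19757·1511 ≡ 1 (mod 25869).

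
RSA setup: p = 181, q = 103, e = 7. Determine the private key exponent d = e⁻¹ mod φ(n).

2623

φ(n) = (p−1)(q−1) = 180·102 = 18360.
Need d with 7·d ≡ 1 (mod 18360). Apply the extended Euclidean algorithm:
18360 = 2622×7 + 6
7 = 1×6 + 1
6 = 6×1 + 0
Back-substitute:
1 = 7 − 6
1 = −18360 + 2623·7
So 7·2623 ≡ 1 (mod 18360), hence d = 2623.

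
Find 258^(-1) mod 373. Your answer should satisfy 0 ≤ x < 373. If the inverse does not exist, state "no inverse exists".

Apply the Euclidean algorithm to 373 and 258:
373 = 1*258 + 115
258 = 2*115 + 28
115 = 4*28 + 3
28 = 9*3 + 1
3 = 3*1 + 0
Since gcd(258, 373) = 1, back-substitute to write 1 as a combination:
1 = 28 − 9·3
1 = −9·115 + 37·28
1 = 37·258 − 83·115
1 = −83·373 + 120·258
So 258·120 ≡ 1 (mod 373).

120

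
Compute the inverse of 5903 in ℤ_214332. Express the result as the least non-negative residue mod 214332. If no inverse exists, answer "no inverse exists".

152171

Apply the Euclidean algorithm to 214332 and 5903:
214332 = 36*5903 + 1824
5903 = 3*1824 + 431
1824 = 4*431 + 100
431 = 4*100 + 31
100 = 3*31 + 7
31 = 4*7 + 3
7 = 2*3 + 1
3 = 3*1 + 0
gcd = 1, so the inverse exists. Back-substitute:
1 = 7 − 2·3
1 = −2·31 + 9·7
1 = 9·100 − 29·31
1 = −29·431 + 125·100
1 = 125·1824 − 529·431
1 = −529·5903 + 1712·1824
1 = 1712·214332 − 62161·5903
Thus 5903·(-62161) ≡ 1 (mod 214332); reducing, -62161 mod 214332 = 152171.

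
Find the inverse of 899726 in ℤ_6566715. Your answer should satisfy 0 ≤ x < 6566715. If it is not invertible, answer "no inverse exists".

Apply the Euclidean algorithm to 6566715 and 899726:
6566715 = 7*899726 + 268633
899726 = 3*268633 + 93827
268633 = 2*93827 + 80979
93827 = 1*80979 + 12848
80979 = 6*12848 + 3891
12848 = 3*3891 + 1175
3891 = 3*1175 + 366
1175 = 3*366 + 77
366 = 4*77 + 58
77 = 1*58 + 19
58 = 3*19 + 1
19 = 19*1 + 0
The gcd is 1. Working backward:
1 = 58 − 3·19
1 = −3·77 + 4·58
1 = 4·366 − 19·77
1 = −19·1175 + 61·366
1 = 61·3891 − 202·1175
1 = −202·12848 + 667·3891
1 = 667·80979 − 4204·12848
1 = −4204·93827 + 4871·80979
1 = 4871·268633 − 13946·93827
1 = −13946·899726 + 46709·268633
1 = 46709·6566715 − 340909·899726
Hence 899726⁻¹ ≡ -340909 ≡ 6225806 (mod 6566715).

6225806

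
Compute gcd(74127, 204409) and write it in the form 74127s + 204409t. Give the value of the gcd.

1

Euclidean algorithm:
204409 = 2×74127 + 56155
74127 = 1×56155 + 17972
56155 = 3×17972 + 2239
17972 = 8×2239 + 60
2239 = 37×60 + 19
60 = 3×19 + 3
19 = 6×3 + 1
3 = 3×1 + 0
gcd(74127, 204409) = 1.
Working backward:
1 = 19 − 6·3
1 = −6·60 + 19·19
1 = 19·2239 − 709·60
1 = −709·17972 + 5691·2239
1 = 5691·56155 − 17782·17972
1 = −17782·74127 + 23473·56155
1 = 23473·204409 − 64728·74127
So 1 = (23473)·204409 + (-64728)·74127.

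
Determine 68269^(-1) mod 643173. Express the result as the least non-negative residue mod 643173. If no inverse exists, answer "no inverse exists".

gcd(643173, 68269) by repeated division:
643173 = 9*68269 + 28752
68269 = 2*28752 + 10765
28752 = 2*10765 + 7222
10765 = 1*7222 + 3543
7222 = 2*3543 + 136
3543 = 26*136 + 7
136 = 19*7 + 3
7 = 2*3 + 1
3 = 3*1 + 0
The gcd is 1. Working backward:
1 = 7 − 2·3
1 = −2·136 + 39·7
1 = 39·3543 − 1016·136
1 = −1016·7222 + 2071·3543
1 = 2071·10765 − 3087·7222
1 = −3087·28752 + 8245·10765
1 = 8245·68269 − 19577·28752
1 = −19577·643173 + 184438·68269
So 68269·184438 ≡ 1 (mod 643173).

184438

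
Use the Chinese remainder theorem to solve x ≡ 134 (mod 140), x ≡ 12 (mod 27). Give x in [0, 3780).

1254

Write x = 134 + 140·k. Then 140·k ≡ 12 − 134 ≡ 13 (mod 27).
Need 140⁻¹ mod 27. Extended Euclid on (27, 5):
27 = 5·5 + 2
5 = 2·2 + 1
2 = 2·1 + 0
Back-substitute:
1 = 5 − 2·2
1 = −2·27 + 11·5
140⁻¹ ≡ 11 (mod 27), so k ≡ 11·13 ≡ 8 (mod 27).
x = 134 + 140·8 = 1254.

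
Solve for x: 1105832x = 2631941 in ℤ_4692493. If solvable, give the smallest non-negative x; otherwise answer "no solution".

First find gcd(1105832, 4692493):
4692493 = 4×1105832 + 269165
1105832 = 4×269165 + 29172
269165 = 9×29172 + 6617
29172 = 4×6617 + 2704
6617 = 2×2704 + 1209
2704 = 2×1209 + 286
1209 = 4×286 + 65
286 = 4×65 + 26
65 = 2×26 + 13
26 = 2×13 + 0
gcd = 13 and 13 | 2631941, so solutions exist. Divide through by 13: 85064x ≡ 202457 (mod 360961).
Now find 85064⁻¹ mod 360961:
360961 = 4*85064 + 20705
85064 = 4*20705 + 2244
20705 = 9*2244 + 509
2244 = 4*509 + 208
509 = 2*208 + 93
208 = 2*93 + 22
93 = 4*22 + 5
22 = 4*5 + 2
5 = 2*2 + 1
2 = 2*1 + 0
Back-substitute:
1 = 5 − 2·2
1 = −2·22 + 9·5
1 = 9·93 − 38·22
1 = −38·208 + 85·93
1 = 85·509 − 208·208
1 = −208·2244 + 917·509
1 = 917·20705 − 8461·2244
1 = −8461·85064 + 34761·20705
1 = 34761·360961 − 147505·85064
So 85064·(-147505) ≡ 1 (mod 360961), i.e. 85064⁻¹ ≡ 213456.
Then x ≡ 213456·202457 ≡ 327589 (mod 360961); the smallest non-negative solution is x = 327589.

327589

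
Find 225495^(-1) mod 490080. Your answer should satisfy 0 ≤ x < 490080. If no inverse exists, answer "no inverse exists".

no inverse exists

Euclidean algorithm on 490080, 225495:
490080 = 2·225495 + 39090
225495 = 5·39090 + 30045
39090 = 1·30045 + 9045
30045 = 3·9045 + 2910
9045 = 3·2910 + 315
2910 = 9·315 + 75
315 = 4·75 + 15
75 = 5·15 + 0
The gcd is 15, not 1, hence no inverse exists.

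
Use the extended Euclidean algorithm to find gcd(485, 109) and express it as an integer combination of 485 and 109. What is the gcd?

1

Euclidean algorithm:
485 = 4*109 + 49
109 = 2*49 + 11
49 = 4*11 + 5
11 = 2*5 + 1
5 = 5*1 + 0
gcd(485, 109) = 1.
Working backward:
1 = 11 − 2·5
1 = −2·49 + 9·11
1 = 9·109 − 20·49
1 = −20·485 + 89·109
So 1 = (-20)·485 + (89)·109.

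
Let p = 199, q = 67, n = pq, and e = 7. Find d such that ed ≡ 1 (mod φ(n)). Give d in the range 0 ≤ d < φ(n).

φ(n) = (p−1)(q−1) = 198·66 = 13068.
Need d with 7·d ≡ 1 (mod 13068). Apply the extended Euclidean algorithm:
13068 = 1866·7 + 6
7 = 1·6 + 1
6 = 6·1 + 0
Back-substitute:
1 = 7 − 6
1 = −13068 + 1867·7
So 7·1867 ≡ 1 (mod 13068), hence d = 1867.

1867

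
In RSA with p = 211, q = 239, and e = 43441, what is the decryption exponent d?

30841

φ(n) = (p−1)(q−1) = 210·238 = 49980.
Need d with 43441·d ≡ 1 (mod 49980). Apply the extended Euclidean algorithm:
49980 = 1*43441 + 6539
43441 = 6*6539 + 4207
6539 = 1*4207 + 2332
4207 = 1*2332 + 1875
2332 = 1*1875 + 457
1875 = 4*457 + 47
457 = 9*47 + 34
47 = 1*34 + 13
34 = 2*13 + 8
13 = 1*8 + 5
8 = 1*5 + 3
5 = 1*3 + 2
3 = 1*2 + 1
2 = 2*1 + 0
Back-substitute:
1 = 3 − 2
1 = −5 + 2·3
1 = 2·8 − 3·5
1 = −3·13 + 5·8
1 = 5·34 − 13·13
1 = −13·47 + 18·34
1 = 18·457 − 175·47
1 = −175·1875 + 718·457
1 = 718·2332 − 893·1875
1 = −893·4207 + 1611·2332
1 = 1611·6539 − 2504·4207
1 = −2504·43441 + 16635·6539
1 = 16635·49980 − 19139·43441
So 43441·(-19139) ≡ 1 (mod 49980), hence d ≡ -19139 ≡ 30841 (mod 49980).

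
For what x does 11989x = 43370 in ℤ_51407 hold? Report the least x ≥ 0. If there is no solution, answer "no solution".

First find gcd(11989, 51407):
51407 = 4×11989 + 3451
11989 = 3×3451 + 1636
3451 = 2×1636 + 179
1636 = 9×179 + 25
179 = 7×25 + 4
25 = 6×4 + 1
4 = 4×1 + 0
gcd = 1, so a unique solution mod 51407 exists.
Back-substitute for the Bézout coefficients:
1 = 25 − 6·4
1 = −6·179 + 43·25
1 = 43·1636 − 393·179
1 = −393·3451 + 829·1636
1 = 829·11989 − 2880·3451
1 = −2880·51407 + 12349·11989
So 11989·(12349) ≡ 1 (mod 51407), giving 11989⁻¹ ≡ 12349.
x ≡ 11989⁻¹·43370 ≡ 12349·43370 ≡ 18004 (mod 51407).

18004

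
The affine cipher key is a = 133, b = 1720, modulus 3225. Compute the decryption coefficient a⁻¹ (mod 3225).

Run Euclid on (3225, 133):
3225 = 24·133 + 33
133 = 4·33 + 1
33 = 33·1 + 0
Since gcd(133, 3225) = 1, back-substitute to write 1 as a combination:
1 = 133 − 4·33
1 = −4·3225 + 97·133
So 133·97 ≡ 1 (mod 3225).

97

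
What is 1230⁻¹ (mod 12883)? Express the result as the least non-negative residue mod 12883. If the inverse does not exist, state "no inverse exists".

1812

Apply the Euclidean algorithm to 12883 and 1230:
12883 = 10*1230 + 583
1230 = 2*583 + 64
583 = 9*64 + 7
64 = 9*7 + 1
7 = 7*1 + 0
gcd = 1, so the inverse exists. Back-substitute:
1 = 64 − 9·7
1 = −9·583 + 82·64
1 = 82·1230 − 173·583
1 = −173·12883 + 1812·1230
So 1230·1812 ≡ 1 (mod 12883).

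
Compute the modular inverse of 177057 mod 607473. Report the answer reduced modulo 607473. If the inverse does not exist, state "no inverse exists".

no inverse exists

Euclidean algorithm on 607473, 177057:
607473 = 3*177057 + 76302
177057 = 2*76302 + 24453
76302 = 3*24453 + 2943
24453 = 8*2943 + 909
2943 = 3*909 + 216
909 = 4*216 + 45
216 = 4*45 + 36
45 = 1*36 + 9
36 = 4*9 + 0
Since gcd = 9 > 1, 177057 is not a unit mod 607473.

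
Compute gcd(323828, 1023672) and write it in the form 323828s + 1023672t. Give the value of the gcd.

Repeated division:
1023672 = 3·323828 + 52188
323828 = 6·52188 + 10700
52188 = 4·10700 + 9388
10700 = 1·9388 + 1312
9388 = 7·1312 + 204
1312 = 6·204 + 88
204 = 2·88 + 28
88 = 3·28 + 4
28 = 7·4 + 0
gcd(323828, 1023672) = 4.
Back-substituting:
4 = 88 − 3·28
4 = −3·204 + 7·88
4 = 7·1312 − 45·204
4 = −45·9388 + 322·1312
4 = 322·10700 − 367·9388
4 = −367·52188 + 1790·10700
4 = 1790·323828 − 11107·52188
4 = −11107·1023672 + 35111·323828
So 4 = (-11107)·1023672 + (35111)·323828.

4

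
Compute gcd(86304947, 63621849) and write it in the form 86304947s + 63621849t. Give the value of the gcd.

1

Apply Euclid's algorithm to 86304947 and 63621849:
86304947 = 1·63621849 + 22683098
63621849 = 2·22683098 + 18255653
22683098 = 1·18255653 + 4427445
18255653 = 4·4427445 + 545873
4427445 = 8·545873 + 60461
545873 = 9·60461 + 1724
60461 = 35·1724 + 121
1724 = 14·121 + 30
121 = 4·30 + 1
30 = 30·1 + 0
gcd(86304947, 63621849) = 1.
Back-substituting:
1 = 121 − 4·30
1 = −4·1724 + 57·121
1 = 57·60461 − 1999·1724
1 = −1999·545873 + 18048·60461
1 = 18048·4427445 − 146383·545873
1 = −146383·18255653 + 603580·4427445
1 = 603580·22683098 − 749963·18255653
1 = −749963·63621849 + 2103506·22683098
1 = 2103506·86304947 − 2853469·63621849
So 1 = (2103506)·86304947 + (-2853469)·63621849.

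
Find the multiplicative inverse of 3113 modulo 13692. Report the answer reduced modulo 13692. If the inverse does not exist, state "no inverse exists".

12113

Extended Euclidean algorithm:
13692 = 4×3113 + 1240
3113 = 2×1240 + 633
1240 = 1×633 + 607
633 = 1×607 + 26
607 = 23×26 + 9
26 = 2×9 + 8
9 = 1×8 + 1
8 = 8×1 + 0
Since gcd(3113, 13692) = 1, back-substitute to write 1 as a combination:
1 = 9 − 8
1 = −26 + 3·9
1 = 3·607 − 70·26
1 = −70·633 + 73·607
1 = 73·1240 − 143·633
1 = −143·3113 + 359·1240
1 = 359·13692 − 1579·3113
So 3113·(-1579) ≡ 1 (mod 13692), and -1579 ≡ 12113 (mod 13692).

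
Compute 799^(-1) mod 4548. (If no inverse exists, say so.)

Extended Euclidean algorithm:
4548 = 5×799 + 553
799 = 1×553 + 246
553 = 2×246 + 61
246 = 4×61 + 2
61 = 30×2 + 1
2 = 2×1 + 0
Since gcd(799, 4548) = 1, back-substitute to write 1 as a combination:
1 = 61 − 30·2
1 = −30·246 + 121·61
1 = 121·553 − 272·246
1 = −272·799 + 393·553
1 = 393·4548 − 2237·799
Thus 799·(-2237) ≡ 1 (mod 4548); reducing, -2237 mod 4548 = 2311.

2311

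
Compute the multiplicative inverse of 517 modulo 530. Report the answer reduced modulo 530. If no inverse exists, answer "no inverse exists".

Apply the Euclidean algorithm to 530 and 517:
530 = 1*517 + 13
517 = 39*13 + 10
13 = 1*10 + 3
10 = 3*3 + 1
3 = 3*1 + 0
Since gcd(517, 530) = 1, back-substitute to write 1 as a combination:
1 = 10 − 3·3
1 = −3·13 + 4·10
1 = 4·517 − 159·13
1 = −159·530 + 163·517
So 517·163 ≡ 1 (mod 530).

163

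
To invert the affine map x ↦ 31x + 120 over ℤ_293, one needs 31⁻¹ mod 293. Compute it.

Apply the Euclidean algorithm to 293 and 31:
293 = 9*31 + 14
31 = 2*14 + 3
14 = 4*3 + 2
3 = 1*2 + 1
2 = 2*1 + 0
The gcd is 1. Working backward:
1 = 3 − 2
1 = −14 + 5·3
1 = 5·31 − 11·14
1 = −11·293 + 104·31
So 31·104 ≡ 1 (mod 293).

104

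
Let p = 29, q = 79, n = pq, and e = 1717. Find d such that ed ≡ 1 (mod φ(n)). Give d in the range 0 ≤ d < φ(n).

781

φ(n) = (p−1)(q−1) = 28·78 = 2184.
Need d with 1717·d ≡ 1 (mod 2184). Apply the extended Euclidean algorithm:
2184 = 1*1717 + 467
1717 = 3*467 + 316
467 = 1*316 + 151
316 = 2*151 + 14
151 = 10*14 + 11
14 = 1*11 + 3
11 = 3*3 + 2
3 = 1*2 + 1
2 = 2*1 + 0
Back-substitute:
1 = 3 − 2
1 = −11 + 4·3
1 = 4·14 − 5·11
1 = −5·151 + 54·14
1 = 54·316 − 113·151
1 = −113·467 + 167·316
1 = 167·1717 − 614·467
1 = −614·2184 + 781·1717
So 1717·781 ≡ 1 (mod 2184), hence d = 781.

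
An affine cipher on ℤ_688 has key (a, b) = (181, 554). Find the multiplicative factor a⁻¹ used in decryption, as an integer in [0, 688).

Apply the Euclidean algorithm to 688 and 181:
688 = 3*181 + 145
181 = 1*145 + 36
145 = 4*36 + 1
36 = 36*1 + 0
Since gcd(181, 688) = 1, back-substitute to write 1 as a combination:
1 = 145 − 4·36
1 = −4·181 + 5·145
1 = 5·688 − 19·181
Thus 181·(-19) ≡ 1 (mod 688); reducing, -19 mod 688 = 669.

669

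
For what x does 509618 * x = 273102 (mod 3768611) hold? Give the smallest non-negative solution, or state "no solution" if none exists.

First find gcd(509618, 3768611):
3768611 = 7×509618 + 201285
509618 = 2×201285 + 107048
201285 = 1×107048 + 94237
107048 = 1×94237 + 12811
94237 = 7×12811 + 4560
12811 = 2×4560 + 3691
4560 = 1×3691 + 869
3691 = 4×869 + 215
869 = 4×215 + 9
215 = 23×9 + 8
9 = 1×8 + 1
8 = 8×1 + 0
gcd = 1, so a unique solution mod 3768611 exists.
Back-substitute for the Bézout coefficients:
1 = 9 − 8
1 = −215 + 24·9
1 = 24·869 − 97·215
1 = −97·3691 + 412·869
1 = 412·4560 − 509·3691
1 = −509·12811 + 1430·4560
1 = 1430·94237 − 10519·12811
1 = −10519·107048 + 11949·94237
1 = 11949·201285 − 22468·107048
1 = −22468·509618 + 56885·201285
1 = 56885·3768611 − 420663·509618
So 509618·(-420663) ≡ 1 (mod 3768611), giving 509618⁻¹ ≡ 3347948.
x ≡ 509618⁻¹·273102 ≡ 3347948·273102 ≡ 2199709 (mod 3768611).

2199709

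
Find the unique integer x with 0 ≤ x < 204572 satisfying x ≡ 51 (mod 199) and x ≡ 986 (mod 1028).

40050

Write x = 51 + 199·k. Then 199·k ≡ 986 − 51 ≡ 935 (mod 1028).
Need 199⁻¹ mod 1028. Extended Euclid on (1028, 199):
1028 = 5·199 + 33
199 = 6·33 + 1
33 = 33·1 + 0
Back-substitute:
1 = 199 − 6·33
1 = −6·1028 + 31·199
199⁻¹ ≡ 31 (mod 1028), so k ≡ 31·935 ≡ 201 (mod 1028).
x = 51 + 199·201 = 40050.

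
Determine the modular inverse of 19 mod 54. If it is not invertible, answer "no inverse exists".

37

Apply the Euclidean algorithm to 54 and 19:
54 = 2·19 + 16
19 = 1·16 + 3
16 = 5·3 + 1
3 = 3·1 + 0
The gcd is 1. Working backward:
1 = 16 − 5·3
1 = −5·19 + 6·16
1 = 6·54 − 17·19
Hence 19⁻¹ ≡ -17 ≡ 37 (mod 54).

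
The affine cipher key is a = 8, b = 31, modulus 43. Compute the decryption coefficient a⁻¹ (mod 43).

gcd(43, 8) by repeated division:
43 = 5×8 + 3
8 = 2×3 + 2
3 = 1×2 + 1
2 = 2×1 + 0
The gcd is 1. Working backward:
1 = 3 − 2
1 = −8 + 3·3
1 = 3·43 − 16·8
Hence 8⁻¹ ≡ -16 ≡ 27 (mod 43).

27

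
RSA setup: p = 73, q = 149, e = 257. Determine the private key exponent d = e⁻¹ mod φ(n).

8417

φ(n) = (p−1)(q−1) = 72·148 = 10656.
Need d with 257·d ≡ 1 (mod 10656). Apply the extended Euclidean algorithm:
10656 = 41*257 + 119
257 = 2*119 + 19
119 = 6*19 + 5
19 = 3*5 + 4
5 = 1*4 + 1
4 = 4*1 + 0
Back-substitute:
1 = 5 − 4
1 = −19 + 4·5
1 = 4·119 − 25·19
1 = −25·257 + 54·119
1 = 54·10656 − 2239·257
So 257·(-2239) ≡ 1 (mod 10656), hence d ≡ -2239 ≡ 8417 (mod 10656).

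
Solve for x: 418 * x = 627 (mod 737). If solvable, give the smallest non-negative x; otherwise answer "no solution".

35

First find gcd(418, 737):
737 = 1*418 + 319
418 = 1*319 + 99
319 = 3*99 + 22
99 = 4*22 + 11
22 = 2*11 + 0
gcd = 11 and 11 | 627, so solutions exist. Divide through by 11: 38x ≡ 57 (mod 67).
Now find 38⁻¹ mod 67:
67 = 1*38 + 29
38 = 1*29 + 9
29 = 3*9 + 2
9 = 4*2 + 1
2 = 2*1 + 0
Back-substitute:
1 = 9 − 4·2
1 = −4·29 + 13·9
1 = 13·38 − 17·29
1 = −17·67 + 30·38
So 38⁻¹ ≡ 30 (mod 67).
Then x ≡ 30·57 ≡ 35 (mod 67); the smallest non-negative solution is x = 35.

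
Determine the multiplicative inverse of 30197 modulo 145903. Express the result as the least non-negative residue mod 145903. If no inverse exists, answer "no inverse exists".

10881

Apply the Euclidean algorithm to 145903 and 30197:
145903 = 4·30197 + 25115
30197 = 1·25115 + 5082
25115 = 4·5082 + 4787
5082 = 1·4787 + 295
4787 = 16·295 + 67
295 = 4·67 + 27
67 = 2·27 + 13
27 = 2·13 + 1
13 = 13·1 + 0
The gcd is 1. Working backward:
1 = 27 − 2·13
1 = −2·67 + 5·27
1 = 5·295 − 22·67
1 = −22·4787 + 357·295
1 = 357·5082 − 379·4787
1 = −379·25115 + 1873·5082
1 = 1873·30197 − 2252·25115
1 = −2252·145903 + 10881·30197
So 30197·10881 ≡ 1 (mod 145903).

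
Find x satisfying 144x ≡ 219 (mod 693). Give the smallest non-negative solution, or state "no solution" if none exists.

gcd(144, 693):
693 = 4×144 + 117
144 = 1×117 + 27
117 = 4×27 + 9
27 = 3×9 + 0
gcd = 9, but 9 ∤ 219, so the congruence has no solution.

no solution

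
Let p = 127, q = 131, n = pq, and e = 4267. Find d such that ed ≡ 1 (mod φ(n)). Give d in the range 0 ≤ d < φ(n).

φ(n) = (p−1)(q−1) = 126·130 = 16380.
Need d with 4267·d ≡ 1 (mod 16380). Apply the extended Euclidean algorithm:
16380 = 3×4267 + 3579
4267 = 1×3579 + 688
3579 = 5×688 + 139
688 = 4×139 + 132
139 = 1×132 + 7
132 = 18×7 + 6
7 = 1×6 + 1
6 = 6×1 + 0
Back-substitute:
1 = 7 − 6
1 = −132 + 19·7
1 = 19·139 − 20·132
1 = −20·688 + 99·139
1 = 99·3579 − 515·688
1 = −515·4267 + 614·3579
1 = 614·16380 − 2357·4267
So 4267·(-2357) ≡ 1 (mod 16380), hence d ≡ -2357 ≡ 14023 (mod 16380).

14023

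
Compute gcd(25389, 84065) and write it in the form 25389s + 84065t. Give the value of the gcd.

1

Repeated division:
84065 = 3*25389 + 7898
25389 = 3*7898 + 1695
7898 = 4*1695 + 1118
1695 = 1*1118 + 577
1118 = 1*577 + 541
577 = 1*541 + 36
541 = 15*36 + 1
36 = 36*1 + 0
gcd(25389, 84065) = 1.
Working backward:
1 = 541 − 15·36
1 = −15·577 + 16·541
1 = 16·1118 − 31·577
1 = −31·1695 + 47·1118
1 = 47·7898 − 219·1695
1 = −219·25389 + 704·7898
1 = 704·84065 − 2331·25389
So 1 = (704)·84065 + (-2331)·25389.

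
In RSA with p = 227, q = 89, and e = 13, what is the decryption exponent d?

φ(n) = (p−1)(q−1) = 226·88 = 19888.
Need d with 13·d ≡ 1 (mod 19888). Apply the extended Euclidean algorithm:
19888 = 1529×13 + 11
13 = 1×11 + 2
11 = 5×2 + 1
2 = 2×1 + 0
Back-substitute:
1 = 11 − 5·2
1 = −5·13 + 6·11
1 = 6·19888 − 9179·13
So 13·(-9179) ≡ 1 (mod 19888), hence d ≡ -9179 ≡ 10709 (mod 19888).

10709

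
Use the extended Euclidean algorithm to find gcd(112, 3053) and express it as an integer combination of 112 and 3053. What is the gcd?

Apply Euclid's algorithm to 3053 and 112:
3053 = 27*112 + 29
112 = 3*29 + 25
29 = 1*25 + 4
25 = 6*4 + 1
4 = 4*1 + 0
gcd(112, 3053) = 1.
Express as a combination:
1 = 25 − 6·4
1 = −6·29 + 7·25
1 = 7·112 − 27·29
1 = −27·3053 + 736·112
So 1 = (-27)·3053 + (736)·112.

1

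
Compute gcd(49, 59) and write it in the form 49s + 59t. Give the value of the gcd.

1

Repeated division:
59 = 1*49 + 10
49 = 4*10 + 9
10 = 1*9 + 1
9 = 9*1 + 0
gcd(49, 59) = 1.
Express as a combination:
1 = 10 − 9
1 = −49 + 5·10
1 = 5·59 − 6·49
So 1 = (5)·59 + (-6)·49.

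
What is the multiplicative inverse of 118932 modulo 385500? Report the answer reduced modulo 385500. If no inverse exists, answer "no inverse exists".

no inverse exists

Compute gcd(118932, 385500):
385500 = 3*118932 + 28704
118932 = 4*28704 + 4116
28704 = 6*4116 + 4008
4116 = 1*4008 + 108
4008 = 37*108 + 12
108 = 9*12 + 0
gcd(118932, 385500) = 12 ≠ 1, so 118932 has no multiplicative inverse modulo 385500.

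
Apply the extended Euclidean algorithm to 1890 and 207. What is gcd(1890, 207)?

9

Apply Euclid's algorithm to 1890 and 207:
1890 = 9·207 + 27
207 = 7·27 + 18
27 = 1·18 + 9
18 = 2·9 + 0
gcd(1890, 207) = 9.
Working backward:
9 = 27 − 18
9 = −207 + 8·27
9 = 8·1890 − 73·207
So 9 = (8)·1890 + (-73)·207.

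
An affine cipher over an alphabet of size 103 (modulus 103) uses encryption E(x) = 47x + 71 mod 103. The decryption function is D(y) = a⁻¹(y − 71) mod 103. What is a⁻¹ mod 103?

57

Apply the Euclidean algorithm to 103 and 47:
103 = 2×47 + 9
47 = 5×9 + 2
9 = 4×2 + 1
2 = 2×1 + 0
Since gcd(47, 103) = 1, back-substitute to write 1 as a combination:
1 = 9 − 4·2
1 = −4·47 + 21·9
1 = 21·103 − 46·47
So 47·(-46) ≡ 1 (mod 103), and -46 ≡ 57 (mod 103).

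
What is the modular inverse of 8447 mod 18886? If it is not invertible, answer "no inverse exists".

10685

Run Euclid on (18886, 8447):
18886 = 2×8447 + 1992
8447 = 4×1992 + 479
1992 = 4×479 + 76
479 = 6×76 + 23
76 = 3×23 + 7
23 = 3×7 + 2
7 = 3×2 + 1
2 = 2×1 + 0
Since gcd(8447, 18886) = 1, back-substitute to write 1 as a combination:
1 = 7 − 3·2
1 = −3·23 + 10·7
1 = 10·76 − 33·23
1 = −33·479 + 208·76
1 = 208·1992 − 865·479
1 = −865·8447 + 3668·1992
1 = 3668·18886 − 8201·8447
Hence 8447⁻¹ ≡ -8201 ≡ 10685 (mod 18886).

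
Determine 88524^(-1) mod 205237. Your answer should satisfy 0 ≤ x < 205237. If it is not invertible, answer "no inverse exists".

Apply the Euclidean algorithm to 205237 and 88524:
205237 = 2×88524 + 28189
88524 = 3×28189 + 3957
28189 = 7×3957 + 490
3957 = 8×490 + 37
490 = 13×37 + 9
37 = 4×9 + 1
9 = 9×1 + 0
gcd = 1, so the inverse exists. Back-substitute:
1 = 37 − 4·9
1 = −4·490 + 53·37
1 = 53·3957 − 428·490
1 = −428·28189 + 3049·3957
1 = 3049·88524 − 9575·28189
1 = −9575·205237 + 22199·88524
So 88524·22199 ≡ 1 (mod 205237).

22199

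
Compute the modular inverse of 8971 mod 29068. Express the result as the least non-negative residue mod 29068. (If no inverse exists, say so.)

Run Euclid on (29068, 8971):
29068 = 3×8971 + 2155
8971 = 4×2155 + 351
2155 = 6×351 + 49
351 = 7×49 + 8
49 = 6×8 + 1
8 = 8×1 + 0
Since gcd(8971, 29068) = 1, back-substitute to write 1 as a combination:
1 = 49 − 6·8
1 = −6·351 + 43·49
1 = 43·2155 − 264·351
1 = −264·8971 + 1099·2155
1 = 1099·29068 − 3561·8971
Thus 8971·(-3561) ≡ 1 (mod 29068); reducing, -3561 mod 29068 = 25507.

25507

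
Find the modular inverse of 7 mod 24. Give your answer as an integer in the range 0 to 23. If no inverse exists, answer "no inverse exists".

7

Run Euclid on (24, 7):
24 = 3*7 + 3
7 = 2*3 + 1
3 = 3*1 + 0
The gcd is 1. Working backward:
1 = 7 − 2·3
1 = −2·24 + 7·7
So 7·7 ≡ 1 (mod 24).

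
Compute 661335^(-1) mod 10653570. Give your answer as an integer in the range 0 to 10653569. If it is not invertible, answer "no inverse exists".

Euclidean algorithm on 10653570, 661335:
10653570 = 16·661335 + 72210
661335 = 9·72210 + 11445
72210 = 6·11445 + 3540
11445 = 3·3540 + 825
3540 = 4·825 + 240
825 = 3·240 + 105
240 = 2·105 + 30
105 = 3·30 + 15
30 = 2·15 + 0
Since gcd = 15 > 1, 661335 is not a unit mod 10653570.

no inverse exists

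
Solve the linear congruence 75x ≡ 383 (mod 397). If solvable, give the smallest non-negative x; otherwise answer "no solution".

First find gcd(75, 397):
397 = 5*75 + 22
75 = 3*22 + 9
22 = 2*9 + 4
9 = 2*4 + 1
4 = 4*1 + 0
gcd = 1, so a unique solution mod 397 exists.
Back-substitute for the Bézout coefficients:
1 = 9 − 2·4
1 = −2·22 + 5·9
1 = 5·75 − 17·22
1 = −17·397 + 90·75
So 75·(90) ≡ 1 (mod 397), giving 75⁻¹ ≡ 90.
x ≡ 75⁻¹·383 ≡ 90·383 ≡ 328 (mod 397).

328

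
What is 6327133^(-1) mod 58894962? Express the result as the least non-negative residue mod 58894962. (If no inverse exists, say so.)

Extended Euclidean algorithm:
58894962 = 9×6327133 + 1950765
6327133 = 3×1950765 + 474838
1950765 = 4×474838 + 51413
474838 = 9×51413 + 12121
51413 = 4×12121 + 2929
12121 = 4×2929 + 405
2929 = 7×405 + 94
405 = 4×94 + 29
94 = 3×29 + 7
29 = 4×7 + 1
7 = 7×1 + 0
gcd = 1, so the inverse exists. Back-substitute:
1 = 29 − 4·7
1 = −4·94 + 13·29
1 = 13·405 − 56·94
1 = −56·2929 + 405·405
1 = 405·12121 − 1676·2929
1 = −1676·51413 + 7109·12121
1 = 7109·474838 − 65657·51413
1 = −65657·1950765 + 269737·474838
1 = 269737·6327133 − 874868·1950765
1 = −874868·58894962 + 8143549·6327133
So 6327133·8143549 ≡ 1 (mod 58894962).

8143549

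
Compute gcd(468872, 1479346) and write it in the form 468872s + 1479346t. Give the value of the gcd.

2

Euclidean algorithm:
1479346 = 3×468872 + 72730
468872 = 6×72730 + 32492
72730 = 2×32492 + 7746
32492 = 4×7746 + 1508
7746 = 5×1508 + 206
1508 = 7×206 + 66
206 = 3×66 + 8
66 = 8×8 + 2
8 = 4×2 + 0
gcd(468872, 1479346) = 2.
Back-substituting:
2 = 66 − 8·8
2 = −8·206 + 25·66
2 = 25·1508 − 183·206
2 = −183·7746 + 940·1508
2 = 940·32492 − 3943·7746
2 = −3943·72730 + 8826·32492
2 = 8826·468872 − 56899·72730
2 = −56899·1479346 + 179523·468872
So 2 = (-56899)·1479346 + (179523)·468872.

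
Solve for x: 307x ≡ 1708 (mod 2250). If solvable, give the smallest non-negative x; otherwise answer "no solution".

394

First find gcd(307, 2250):
2250 = 7*307 + 101
307 = 3*101 + 4
101 = 25*4 + 1
4 = 4*1 + 0
gcd = 1, so a unique solution mod 2250 exists.
Back-substitute for the Bézout coefficients:
1 = 101 − 25·4
1 = −25·307 + 76·101
1 = 76·2250 − 557·307
So 307·(-557) ≡ 1 (mod 2250), giving 307⁻¹ ≡ 1693.
x ≡ 307⁻¹·1708 ≡ 1693·1708 ≡ 394 (mod 2250).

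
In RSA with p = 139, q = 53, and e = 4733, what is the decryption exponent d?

φ(n) = (p−1)(q−1) = 138·52 = 7176.
Need d with 4733·d ≡ 1 (mod 7176). Apply the extended Euclidean algorithm:
7176 = 1·4733 + 2443
4733 = 1·2443 + 2290
2443 = 1·2290 + 153
2290 = 14·153 + 148
153 = 1·148 + 5
148 = 29·5 + 3
5 = 1·3 + 2
3 = 1·2 + 1
2 = 2·1 + 0
Back-substitute:
1 = 3 − 2
1 = −5 + 2·3
1 = 2·148 − 59·5
1 = −59·153 + 61·148
1 = 61·2290 − 913·153
1 = −913·2443 + 974·2290
1 = 974·4733 − 1887·2443
1 = −1887·7176 + 2861·4733
So 4733·2861 ≡ 1 (mod 7176), hence d = 2861.

2861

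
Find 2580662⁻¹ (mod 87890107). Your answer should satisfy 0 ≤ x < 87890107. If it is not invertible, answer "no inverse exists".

85579701

Apply the Euclidean algorithm to 87890107 and 2580662:
87890107 = 34*2580662 + 147599
2580662 = 17*147599 + 71479
147599 = 2*71479 + 4641
71479 = 15*4641 + 1864
4641 = 2*1864 + 913
1864 = 2*913 + 38
913 = 24*38 + 1
38 = 38*1 + 0
gcd = 1, so the inverse exists. Back-substitute:
1 = 913 − 24·38
1 = −24·1864 + 49·913
1 = 49·4641 − 122·1864
1 = −122·71479 + 1879·4641
1 = 1879·147599 − 3880·71479
1 = −3880·2580662 + 67839·147599
1 = 67839·87890107 − 2310406·2580662
So 2580662·(-2310406) ≡ 1 (mod 87890107), and -2310406 ≡ 85579701 (mod 87890107).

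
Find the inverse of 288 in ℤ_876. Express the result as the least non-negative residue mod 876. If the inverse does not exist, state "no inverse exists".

Compute gcd(288, 876):
876 = 3×288 + 12
288 = 24×12 + 0
The gcd is 12, not 1, hence no inverse exists.

no inverse exists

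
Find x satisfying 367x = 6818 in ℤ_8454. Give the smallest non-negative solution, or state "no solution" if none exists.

First find gcd(367, 8454):
8454 = 23*367 + 13
367 = 28*13 + 3
13 = 4*3 + 1
3 = 3*1 + 0
gcd = 1, so a unique solution mod 8454 exists.
Back-substitute for the Bézout coefficients:
1 = 13 − 4·3
1 = −4·367 + 113·13
1 = 113·8454 − 2603·367
So 367·(-2603) ≡ 1 (mod 8454), giving 367⁻¹ ≡ 5851.
x ≡ 367⁻¹·6818 ≡ 5851·6818 ≡ 6146 (mod 8454).

6146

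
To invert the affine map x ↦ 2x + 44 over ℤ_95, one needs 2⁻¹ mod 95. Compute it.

gcd(95, 2) by repeated division:
95 = 47*2 + 1
2 = 2*1 + 0
The gcd is 1. Working backward:
1 = 95 − 47·2
Thus 2·(-47) ≡ 1 (mod 95); reducing, -47 mod 95 = 48.

48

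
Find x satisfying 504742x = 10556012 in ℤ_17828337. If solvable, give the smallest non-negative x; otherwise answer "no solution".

7424780

First find gcd(504742, 17828337):
17828337 = 35*504742 + 162367
504742 = 3*162367 + 17641
162367 = 9*17641 + 3598
17641 = 4*3598 + 3249
3598 = 1*3249 + 349
3249 = 9*349 + 108
349 = 3*108 + 25
108 = 4*25 + 8
25 = 3*8 + 1
8 = 8*1 + 0
gcd = 1, so a unique solution mod 17828337 exists.
Back-substitute for the Bézout coefficients:
1 = 25 − 3·8
1 = −3·108 + 13·25
1 = 13·349 − 42·108
1 = −42·3249 + 391·349
1 = 391·3598 − 433·3249
1 = −433·17641 + 2123·3598
1 = 2123·162367 − 19540·17641
1 = −19540·504742 + 60743·162367
1 = 60743·17828337 − 2145545·504742
So 504742·(-2145545) ≡ 1 (mod 17828337), giving 504742⁻¹ ≡ 15682792.
x ≡ 504742⁻¹·10556012 ≡ 15682792·10556012 ≡ 7424780 (mod 17828337).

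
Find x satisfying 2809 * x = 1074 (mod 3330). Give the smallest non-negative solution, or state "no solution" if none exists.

First find gcd(2809, 3330):
3330 = 1*2809 + 521
2809 = 5*521 + 204
521 = 2*204 + 113
204 = 1*113 + 91
113 = 1*91 + 22
91 = 4*22 + 3
22 = 7*3 + 1
3 = 3*1 + 0
gcd = 1, so a unique solution mod 3330 exists.
Back-substitute for the Bézout coefficients:
1 = 22 − 7·3
1 = −7·91 + 29·22
1 = 29·113 − 36·91
1 = −36·204 + 65·113
1 = 65·521 − 166·204
1 = −166·2809 + 895·521
1 = 895·3330 − 1061·2809
So 2809·(-1061) ≡ 1 (mod 3330), giving 2809⁻¹ ≡ 2269.
x ≡ 2809⁻¹·1074 ≡ 2269·1074 ≡ 2676 (mod 3330).

2676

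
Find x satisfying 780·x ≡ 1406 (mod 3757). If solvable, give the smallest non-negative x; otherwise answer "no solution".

no solution

gcd(780, 3757):
3757 = 4·780 + 637
780 = 1·637 + 143
637 = 4·143 + 65
143 = 2·65 + 13
65 = 5·13 + 0
gcd = 13, but 13 ∤ 1406, so the congruence has no solution.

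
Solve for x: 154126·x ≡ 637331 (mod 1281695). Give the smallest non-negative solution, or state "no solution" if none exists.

First find gcd(154126, 1281695):
1281695 = 8·154126 + 48687
154126 = 3·48687 + 8065
48687 = 6·8065 + 297
8065 = 27·297 + 46
297 = 6·46 + 21
46 = 2·21 + 4
21 = 5·4 + 1
4 = 4·1 + 0
gcd = 1, so a unique solution mod 1281695 exists.
Back-substitute for the Bézout coefficients:
1 = 21 − 5·4
1 = −5·46 + 11·21
1 = 11·297 − 71·46
1 = −71·8065 + 1928·297
1 = 1928·48687 − 11639·8065
1 = −11639·154126 + 36845·48687
1 = 36845·1281695 − 306399·154126
So 154126·(-306399) ≡ 1 (mod 1281695), giving 154126⁻¹ ≡ 975296.
x ≡ 154126⁻¹·637331 ≡ 975296·637331 ≡ 187436 (mod 1281695).

187436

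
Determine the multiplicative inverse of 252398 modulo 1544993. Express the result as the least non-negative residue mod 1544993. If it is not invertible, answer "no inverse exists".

488764

Extended Euclidean algorithm:
1544993 = 6*252398 + 30605
252398 = 8*30605 + 7558
30605 = 4*7558 + 373
7558 = 20*373 + 98
373 = 3*98 + 79
98 = 1*79 + 19
79 = 4*19 + 3
19 = 6*3 + 1
3 = 3*1 + 0
Since gcd(252398, 1544993) = 1, back-substitute to write 1 as a combination:
1 = 19 − 6·3
1 = −6·79 + 25·19
1 = 25·98 − 31·79
1 = −31·373 + 118·98
1 = 118·7558 − 2391·373
1 = −2391·30605 + 9682·7558
1 = 9682·252398 − 79847·30605
1 = −79847·1544993 + 488764·252398
So 252398·488764 ≡ 1 (mod 1544993).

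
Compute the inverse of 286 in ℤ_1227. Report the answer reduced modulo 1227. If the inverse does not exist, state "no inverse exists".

133

Run Euclid on (1227, 286):
1227 = 4*286 + 83
286 = 3*83 + 37
83 = 2*37 + 9
37 = 4*9 + 1
9 = 9*1 + 0
gcd = 1, so the inverse exists. Back-substitute:
1 = 37 − 4·9
1 = −4·83 + 9·37
1 = 9·286 − 31·83
1 = −31·1227 + 133·286
So 286·133 ≡ 1 (mod 1227).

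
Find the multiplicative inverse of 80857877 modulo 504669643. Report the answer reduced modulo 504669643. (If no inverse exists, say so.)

486283270

Extended Euclidean algorithm:
504669643 = 6·80857877 + 19522381
80857877 = 4·19522381 + 2768353
19522381 = 7·2768353 + 143910
2768353 = 19·143910 + 34063
143910 = 4·34063 + 7658
34063 = 4·7658 + 3431
7658 = 2·3431 + 796
3431 = 4·796 + 247
796 = 3·247 + 55
247 = 4·55 + 27
55 = 2·27 + 1
27 = 27·1 + 0
gcd = 1, so the inverse exists. Back-substitute:
1 = 55 − 2·27
1 = −2·247 + 9·55
1 = 9·796 − 29·247
1 = −29·3431 + 125·796
1 = 125·7658 − 279·3431
1 = −279·34063 + 1241·7658
1 = 1241·143910 − 5243·34063
1 = −5243·2768353 + 100858·143910
1 = 100858·19522381 − 711249·2768353
1 = −711249·80857877 + 2945854·19522381
1 = 2945854·504669643 − 18386373·80857877
Thus 80857877·(-18386373) ≡ 1 (mod 504669643); reducing, -18386373 mod 504669643 = 486283270.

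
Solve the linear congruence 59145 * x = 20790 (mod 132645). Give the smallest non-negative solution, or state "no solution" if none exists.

4876

First find gcd(59145, 132645):
132645 = 2·59145 + 14355
59145 = 4·14355 + 1725
14355 = 8·1725 + 555
1725 = 3·555 + 60
555 = 9·60 + 15
60 = 4·15 + 0
gcd = 15 and 15 | 20790, so solutions exist. Divide through by 15: 3943x ≡ 1386 (mod 8843).
Now find 3943⁻¹ mod 8843:
8843 = 2*3943 + 957
3943 = 4*957 + 115
957 = 8*115 + 37
115 = 3*37 + 4
37 = 9*4 + 1
4 = 4*1 + 0
Back-substitute:
1 = 37 − 9·4
1 = −9·115 + 28·37
1 = 28·957 − 233·115
1 = −233·3943 + 960·957
1 = 960·8843 − 2153·3943
So 3943·(-2153) ≡ 1 (mod 8843), i.e. 3943⁻¹ ≡ 6690.
Then x ≡ 6690·1386 ≡ 4876 (mod 8843); the smallest non-negative solution is x = 4876.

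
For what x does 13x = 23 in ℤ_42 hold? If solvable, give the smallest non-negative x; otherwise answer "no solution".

5

First find gcd(13, 42):
42 = 3×13 + 3
13 = 4×3 + 1
3 = 3×1 + 0
gcd = 1, so a unique solution mod 42 exists.
Back-substitute for the Bézout coefficients:
1 = 13 − 4·3
1 = −4·42 + 13·13
So 13·(13) ≡ 1 (mod 42), giving 13⁻¹ ≡ 13.
x ≡ 13⁻¹·23 ≡ 13·23 ≡ 5 (mod 42).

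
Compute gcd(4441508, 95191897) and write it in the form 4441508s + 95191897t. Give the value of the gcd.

Apply Euclid's algorithm to 95191897 and 4441508:
95191897 = 21·4441508 + 1920229
4441508 = 2·1920229 + 601050
1920229 = 3·601050 + 117079
601050 = 5·117079 + 15655
117079 = 7·15655 + 7494
15655 = 2·7494 + 667
7494 = 11·667 + 157
667 = 4·157 + 39
157 = 4·39 + 1
39 = 39·1 + 0
gcd(4441508, 95191897) = 1.
Express as a combination:
1 = 157 − 4·39
1 = −4·667 + 17·157
1 = 17·7494 − 191·667
1 = −191·15655 + 399·7494
1 = 399·117079 − 2984·15655
1 = −2984·601050 + 15319·117079
1 = 15319·1920229 − 48941·601050
1 = −48941·4441508 + 113201·1920229
1 = 113201·95191897 − 2426162·4441508
So 1 = (113201)·95191897 + (-2426162)·4441508.

1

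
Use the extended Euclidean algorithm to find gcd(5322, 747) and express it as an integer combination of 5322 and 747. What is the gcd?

3

Apply Euclid's algorithm to 5322 and 747:
5322 = 7·747 + 93
747 = 8·93 + 3
93 = 31·3 + 0
gcd(5322, 747) = 3.
Back-substituting:
3 = 747 − 8·93
3 = −8·5322 + 57·747
So 3 = (-8)·5322 + (57)·747.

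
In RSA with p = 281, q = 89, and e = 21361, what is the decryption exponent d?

φ(n) = (p−1)(q−1) = 280·88 = 24640.
Need d with 21361·d ≡ 1 (mod 24640). Apply the extended Euclidean algorithm:
24640 = 1×21361 + 3279
21361 = 6×3279 + 1687
3279 = 1×1687 + 1592
1687 = 1×1592 + 95
1592 = 16×95 + 72
95 = 1×72 + 23
72 = 3×23 + 3
23 = 7×3 + 2
3 = 1×2 + 1
2 = 2×1 + 0
Back-substitute:
1 = 3 − 2
1 = −23 + 8·3
1 = 8·72 − 25·23
1 = −25·95 + 33·72
1 = 33·1592 − 553·95
1 = −553·1687 + 586·1592
1 = 586·3279 − 1139·1687
1 = −1139·21361 + 7420·3279
1 = 7420·24640 − 8559·21361
So 21361·(-8559) ≡ 1 (mod 24640), hence d ≡ -8559 ≡ 16081 (mod 24640).

16081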